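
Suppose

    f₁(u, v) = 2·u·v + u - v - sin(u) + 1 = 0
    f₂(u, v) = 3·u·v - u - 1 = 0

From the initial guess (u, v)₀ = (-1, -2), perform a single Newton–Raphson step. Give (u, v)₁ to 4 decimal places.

At (-1, -2): F = (6.841471, 6.0000).
Jacobian J = [[2·v - cos(u) + 1, 2·u - 1], [3·v - 1, 3·u]].
At the point, J = [[-3.540302, -3.0000], [-7.0000, -3.0000]] (det J = -10.379093).
Solving J·Δ = −F gives Δ = (-0.2432, 2.5675).
Then the next iterate is (u, v)₁ = (-1.2432, 0.5675).

(-1.2432, 0.5675)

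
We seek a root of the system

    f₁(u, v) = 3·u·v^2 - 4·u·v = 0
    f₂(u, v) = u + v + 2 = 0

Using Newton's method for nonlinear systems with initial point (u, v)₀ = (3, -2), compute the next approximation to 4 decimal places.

(0.0000, -2.0000)

At (3, -2): F = (60.0000, 3.0000).
Jacobian J = [[3·v^2 - 4·v, 6·u·v - 4·u], [1, 1]].
At the point, J = [[20.0000, -48.0000], [1.0000, 1.0000]] (det J = 68.0000).
Solving J·Δ = −F gives Δ = (-3.0000, 0.0000).
Then the next iterate is (u, v)₁ = (0.0000, -2.0000).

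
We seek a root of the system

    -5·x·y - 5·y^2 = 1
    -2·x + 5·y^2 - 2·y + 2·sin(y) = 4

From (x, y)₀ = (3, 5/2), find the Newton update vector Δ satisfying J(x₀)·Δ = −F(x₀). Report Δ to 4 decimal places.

(-2.2868, -1.0291)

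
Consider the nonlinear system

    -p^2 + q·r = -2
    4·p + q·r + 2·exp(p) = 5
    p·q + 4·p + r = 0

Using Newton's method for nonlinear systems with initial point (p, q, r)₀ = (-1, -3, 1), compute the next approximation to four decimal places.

(2.3864, 4.4659, 5.0795)

At (-1, -3, 1): F = (-2.0000, -11.264241, 0.0000).
Jacobian J = [[-2·p, r, q], [2·exp(p) + 4, r, q], [q + 4, p, 1]].
At the point, J = [[2.0000, 1.0000, -3.0000], [4.735759, 1.0000, -3.0000], [1.0000, -1.0000, 1.0000]] (det J = 5.471518).
Solving J·Δ = −F gives Δ = (3.3864, 7.4659, 4.0795).
Then the next iterate is (p, q, r)₁ = (2.3864, 4.4659, 5.0795).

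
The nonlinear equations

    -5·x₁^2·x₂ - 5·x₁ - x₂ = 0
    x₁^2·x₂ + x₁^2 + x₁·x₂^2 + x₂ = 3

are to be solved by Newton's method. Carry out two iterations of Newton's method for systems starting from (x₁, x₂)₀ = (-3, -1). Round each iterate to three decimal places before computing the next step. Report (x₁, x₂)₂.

At (-3, -1): F = (61.000, -7.000).
Jacobian J = [[-10·x₁·x₂ - 5, -5·x₁^2 - 1], [2·x₁·x₂ + 2·x₁ + x₂^2, x₁^2 + 2·x₁·x₂ + 1]].
At the point, J = [[-35.000, -46.000], [1.000, 16.000]] (det J = -514.000).
Solving J·Δ = −F gives Δ = (1.272, 0.358).
Then the next iterate is (x₁, x₂)₁ = (-1.728, -0.642).
Round to (-1.728, -0.642) and repeat: F = (18.86701, -3.28524), J = [[-16.09376, -15.92992], [-0.82508, 6.20474]].
Δ = (0.573, 0.606), so (x₁, x₂)₂ = (-1.155, -0.036).

(-1.155, -0.036)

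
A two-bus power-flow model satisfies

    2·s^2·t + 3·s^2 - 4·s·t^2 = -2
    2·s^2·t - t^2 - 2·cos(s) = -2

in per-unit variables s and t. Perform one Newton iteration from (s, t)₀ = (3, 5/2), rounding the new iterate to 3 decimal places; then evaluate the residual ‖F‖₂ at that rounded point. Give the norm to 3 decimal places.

At (3, 5/2): F = (-1.000, 42.72998).
Jacobian J = [[4·s·t + 6·s - 4·t^2, 2·s^2 - 8·s·t], [4·s·t + 2·sin(s), 2·s^2 - 2·t]].
At the point, J = [[23.000, -42.000], [30.28224, 13.000]] (det J = 1570.85408).
Solving J·Δ = −F gives Δ = (-1.134, -0.645).
Then the next iterate is (s, t)₁ = (1.866, 1.855).
Re-evaluating at (1.866, 1.855): F = (-0.31989, 12.05890), so ‖F‖₂ = 12.063.

12.063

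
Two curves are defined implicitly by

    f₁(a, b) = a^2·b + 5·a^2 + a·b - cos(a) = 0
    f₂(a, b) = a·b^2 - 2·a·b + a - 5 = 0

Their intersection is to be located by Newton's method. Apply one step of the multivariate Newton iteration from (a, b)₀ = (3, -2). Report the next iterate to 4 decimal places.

(1.3444, -1.6056)

At (3, -2): F = (21.989992, 22.0000).
Jacobian J = [[2·a·b + 10·a + b + sin(a), a^2 + a], [b^2 - 2·b + 1, 2·a·b - 2·a]].
At the point, J = [[16.141120, 12.0000], [9.0000, -18.0000]] (det J = -398.540160).
Solving J·Δ = −F gives Δ = (-1.6556, 0.3944).
Then the next iterate is (a, b)₁ = (1.3444, -1.6056).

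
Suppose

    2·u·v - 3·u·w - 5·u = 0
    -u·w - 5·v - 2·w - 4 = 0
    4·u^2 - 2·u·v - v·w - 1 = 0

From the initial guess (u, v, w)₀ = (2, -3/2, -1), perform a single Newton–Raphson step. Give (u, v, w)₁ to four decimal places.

(1.1995, -0.1046, -1.0693)

At (2, -3/2, -1): F = (-10.0000, 7.5000, 19.5000).
Jacobian J = [[2·v - 3·w - 5, 2·u, -3·u], [-w, -5, -u - 2], [8·u - 2·v, -2·u - w, -v]].
At the point, J = [[-5.0000, 4.0000, -6.0000], [1.0000, -5.0000, -4.0000], [19.0000, -3.0000, 1.5000]] (det J = -764.5000).
Solving J·Δ = −F gives Δ = (-0.8005, 1.3954, -0.0693).
Then the next iterate is (u, v, w)₁ = (1.1995, -0.1046, -1.0693).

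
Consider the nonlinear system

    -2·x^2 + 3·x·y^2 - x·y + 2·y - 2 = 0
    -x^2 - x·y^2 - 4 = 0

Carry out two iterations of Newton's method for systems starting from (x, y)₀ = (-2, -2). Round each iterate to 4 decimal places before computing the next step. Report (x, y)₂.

(-2.1479, 9.5773)

At (-2, -2): F = (-42.0000, 0.0000).
Jacobian J = [[-4·x + 3·y^2 - y, 6·x·y - x + 2], [-2·x - y^2, -2·x·y]].
At the point, J = [[22.0000, 28.0000], [0.0000, -8.0000]] (det J = -176.0000).
Solving J·Δ = −F gives Δ = (1.9091, 0.0000).
Then the next iterate is (x, y)₁ = (-0.0909, -2.0000).
Round to (-0.0909, -2.0000) and repeat: F = (-7.289126, -3.644663), J = [[14.3636, 3.1817], [-3.8182, -0.3636]].
Δ = (-2.0570, 11.5773), so (x, y)₂ = (-2.1479, 9.5773).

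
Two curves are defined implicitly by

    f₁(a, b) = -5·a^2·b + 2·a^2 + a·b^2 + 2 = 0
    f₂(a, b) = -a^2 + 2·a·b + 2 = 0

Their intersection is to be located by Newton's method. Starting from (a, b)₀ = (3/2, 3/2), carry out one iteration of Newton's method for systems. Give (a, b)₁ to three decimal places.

(1.680, 0.083)

At (3/2, 3/2): F = (-7.000, 4.250).
Jacobian J = [[-10·a·b + 4·a + b^2, -5·a^2 + 2·a·b], [-2·a + 2·b, 2·a]].
At the point, J = [[-14.250, -6.750], [0.000, 3.000]] (det J = -42.750).
Solving J·Δ = −F gives Δ = (0.180, -1.417).
Then the next iterate is (a, b)₁ = (1.680, 0.083).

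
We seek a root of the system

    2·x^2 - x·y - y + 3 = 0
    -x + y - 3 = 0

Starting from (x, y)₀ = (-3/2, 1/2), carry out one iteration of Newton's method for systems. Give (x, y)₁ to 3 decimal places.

At (-3/2, 1/2): F = (7.750, -1.000).
Jacobian J = [[4·x - y, -x - 1], [-1, 1]].
At the point, J = [[-6.500, 0.500], [-1.000, 1.000]] (det J = -6.000).
Solving J·Δ = −F gives Δ = (1.375, 2.375).
Then the next iterate is (x, y)₁ = (-0.125, 2.875).

(-0.125, 2.875)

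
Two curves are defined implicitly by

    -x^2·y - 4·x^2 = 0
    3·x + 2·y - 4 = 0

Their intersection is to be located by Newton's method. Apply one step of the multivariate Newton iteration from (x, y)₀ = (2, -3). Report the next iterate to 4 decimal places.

(8.0000, -10.0000)

At (2, -3): F = (-4.0000, -4.0000).
Jacobian J = [[-2·x·y - 8·x, -x^2], [3, 2]].
At the point, J = [[-4.0000, -4.0000], [3.0000, 2.0000]] (det J = 4.0000).
Solving J·Δ = −F gives Δ = (6.0000, -7.0000).
Then the next iterate is (x, y)₁ = (8.0000, -10.0000).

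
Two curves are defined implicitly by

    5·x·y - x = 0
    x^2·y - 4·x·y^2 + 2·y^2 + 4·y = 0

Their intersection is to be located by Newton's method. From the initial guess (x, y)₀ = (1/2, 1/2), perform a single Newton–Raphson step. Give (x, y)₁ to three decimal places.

(0.779, 0.033)

At (1/2, 1/2): F = (0.750, 2.125).
Jacobian J = [[5·y - 1, 5·x], [2·x·y - 4·y^2, x^2 - 8·x·y + 4·y + 4]].
At the point, J = [[1.500, 2.500], [-0.500, 4.250]] (det J = 7.625).
Solving J·Δ = −F gives Δ = (0.279, -0.467).
Then the next iterate is (x, y)₁ = (0.779, 0.033).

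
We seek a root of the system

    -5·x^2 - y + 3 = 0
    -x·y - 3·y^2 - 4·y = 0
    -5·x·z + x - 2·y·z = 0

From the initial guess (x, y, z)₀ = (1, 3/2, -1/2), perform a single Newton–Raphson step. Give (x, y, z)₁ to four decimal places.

(0.7491, 0.5090, -0.1086)

At (1, 3/2, -1/2): F = (-3.5000, -14.2500, 5.0000).
Jacobian J = [[-10·x, -1, 0], [-y, -x - 6·y - 4, 0], [-5·z + 1, -2·z, -5·x - 2·y]].
At the point, J = [[-10.0000, -1.0000, 0.0000], [-1.5000, -14.0000, 0.0000], [3.5000, 1.0000, -8.0000]] (det J = -1108.0000).
Solving J·Δ = −F gives Δ = (-0.2509, -0.9910, 0.3914).
Then the next iterate is (x, y, z)₁ = (0.7491, 0.5090, -0.1086).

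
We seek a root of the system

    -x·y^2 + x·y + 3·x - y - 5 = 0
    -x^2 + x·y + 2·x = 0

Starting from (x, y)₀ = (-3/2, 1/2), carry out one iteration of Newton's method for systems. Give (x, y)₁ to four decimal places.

(-16.8000, -59.6000)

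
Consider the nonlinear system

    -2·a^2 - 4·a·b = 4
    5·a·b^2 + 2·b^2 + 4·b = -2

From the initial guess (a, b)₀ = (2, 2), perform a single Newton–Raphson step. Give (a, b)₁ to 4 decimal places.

At (2, 2): F = (-28.0000, 58.0000).
Jacobian J = [[-4·a - 4·b, -4·a], [5·b^2, 10·a·b + 4·b + 4]].
At the point, J = [[-16.0000, -8.0000], [20.0000, 52.0000]] (det J = -672.0000).
Solving J·Δ = −F gives Δ = (-1.4762, -0.5476).
Then the next iterate is (a, b)₁ = (0.5238, 1.4524).

(0.5238, 1.4524)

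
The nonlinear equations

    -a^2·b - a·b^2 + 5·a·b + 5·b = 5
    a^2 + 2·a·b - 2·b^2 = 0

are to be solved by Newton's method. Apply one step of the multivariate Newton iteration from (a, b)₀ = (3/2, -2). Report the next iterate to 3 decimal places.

(-0.668, -1.129)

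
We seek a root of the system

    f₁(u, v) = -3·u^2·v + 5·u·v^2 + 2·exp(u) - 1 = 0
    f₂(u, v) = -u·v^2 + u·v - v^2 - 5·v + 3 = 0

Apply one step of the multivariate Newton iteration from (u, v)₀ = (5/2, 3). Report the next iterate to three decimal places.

At (5/2, 3): F = (79.61499, -36.000).
Jacobian J = [[-6·u·v + 5·v^2 + 2·exp(u), -3·u^2 + 10·u·v], [-v^2 + v, -2·u·v + u - 2·v - 5]].
At the point, J = [[24.36499, 56.250], [-6.000, -23.500]] (det J = -235.07722).
Solving J·Δ = −F gives Δ = (0.655, -1.699).
Then the next iterate is (u, v)₁ = (3.155, 1.301).

(3.155, 1.301)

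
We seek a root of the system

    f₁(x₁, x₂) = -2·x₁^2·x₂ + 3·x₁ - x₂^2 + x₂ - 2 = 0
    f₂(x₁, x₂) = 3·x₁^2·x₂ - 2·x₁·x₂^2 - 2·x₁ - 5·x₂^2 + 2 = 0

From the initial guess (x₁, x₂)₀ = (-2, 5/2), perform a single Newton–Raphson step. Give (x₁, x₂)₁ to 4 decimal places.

(-1.6387, 0.5466)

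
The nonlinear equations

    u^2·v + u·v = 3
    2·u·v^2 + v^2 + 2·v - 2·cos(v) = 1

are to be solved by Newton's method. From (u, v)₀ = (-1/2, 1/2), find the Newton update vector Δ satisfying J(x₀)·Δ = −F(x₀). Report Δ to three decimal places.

At (-1/2, 1/2): F = (-3.125, -1.75517).
Jacobian J = [[2·u·v + v, u^2 + u], [2·v^2, 4·u·v + 2·v + 2·sin(v) + 2]].
At the point, J = [[0.000, -0.250], [0.500, 2.95885]] (det J = 0.125).
Solving J·Δ = −F gives Δ = (77.482, -12.500).

(77.482, -12.500)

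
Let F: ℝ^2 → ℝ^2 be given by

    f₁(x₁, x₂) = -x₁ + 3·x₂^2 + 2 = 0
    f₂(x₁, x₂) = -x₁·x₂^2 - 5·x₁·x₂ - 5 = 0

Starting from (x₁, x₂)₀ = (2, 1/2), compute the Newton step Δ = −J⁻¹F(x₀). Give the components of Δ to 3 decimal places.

(-1.111, -0.620)

At (2, 1/2): F = (0.750, -10.500).
Jacobian J = [[-1, 6·x₂], [-x₂^2 - 5·x₂, -2·x₁·x₂ - 5·x₁]].
At the point, J = [[-1.000, 3.000], [-2.750, -12.000]] (det J = 20.250).
Solving J·Δ = −F gives Δ = (-1.111, -0.620).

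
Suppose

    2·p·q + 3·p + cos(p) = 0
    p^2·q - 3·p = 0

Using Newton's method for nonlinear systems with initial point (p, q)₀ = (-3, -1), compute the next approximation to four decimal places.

At (-3, -1): F = (-3.989992, 0.0000).
Jacobian J = [[2·q - sin(p) + 3, 2·p], [2·p·q - 3, p^2]].
At the point, J = [[1.141120, -6.0000], [3.0000, 9.0000]] (det J = 28.270080).
Solving J·Δ = −F gives Δ = (1.2702, -0.4234).
Then the next iterate is (p, q)₁ = (-1.7298, -1.4234).

(-1.7298, -1.4234)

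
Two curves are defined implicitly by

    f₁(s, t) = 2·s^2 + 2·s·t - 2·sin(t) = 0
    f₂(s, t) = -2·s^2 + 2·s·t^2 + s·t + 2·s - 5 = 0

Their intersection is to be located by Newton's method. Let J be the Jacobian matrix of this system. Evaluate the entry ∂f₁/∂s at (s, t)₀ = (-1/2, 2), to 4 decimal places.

2.0000

∂f₁/∂s = 4·s + 2·t.
At (-1/2, 2) this is 2.0000.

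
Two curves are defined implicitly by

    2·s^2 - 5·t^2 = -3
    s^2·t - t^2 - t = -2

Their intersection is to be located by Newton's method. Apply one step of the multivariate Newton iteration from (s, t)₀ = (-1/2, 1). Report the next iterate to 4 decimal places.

At (-1/2, 1): F = (-1.5000, 0.2500).
Jacobian J = [[4·s, -10·t], [2·s·t, s^2 - 2·t - 1]].
At the point, J = [[-2.0000, -10.0000], [-1.0000, -2.7500]] (det J = -4.5000).
Solving J·Δ = −F gives Δ = (1.4722, -0.4444).
Then the next iterate is (s, t)₁ = (0.9722, 0.5556).

(0.9722, 0.5556)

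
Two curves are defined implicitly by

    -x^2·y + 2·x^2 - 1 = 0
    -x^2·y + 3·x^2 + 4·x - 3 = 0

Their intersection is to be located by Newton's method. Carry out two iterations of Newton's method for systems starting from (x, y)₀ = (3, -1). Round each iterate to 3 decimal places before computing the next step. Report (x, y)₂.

At (3, -1): F = (26.000, 45.000).
Jacobian J = [[-2·x·y + 4·x, -x^2], [-2·x·y + 6·x + 4, -x^2]].
At the point, J = [[18.000, -9.000], [28.000, -9.000]] (det J = 90.000).
Solving J·Δ = −F gives Δ = (-1.900, -0.911).
Then the next iterate is (x, y)₁ = (1.100, -1.911).
Round to (1.100, -1.911) and repeat: F = (3.73231, 7.34231), J = [[8.60420, -1.210], [14.80420, -1.210]].
Δ = (-0.582, -1.056), so (x, y)₂ = (0.518, -2.967).

(0.518, -2.967)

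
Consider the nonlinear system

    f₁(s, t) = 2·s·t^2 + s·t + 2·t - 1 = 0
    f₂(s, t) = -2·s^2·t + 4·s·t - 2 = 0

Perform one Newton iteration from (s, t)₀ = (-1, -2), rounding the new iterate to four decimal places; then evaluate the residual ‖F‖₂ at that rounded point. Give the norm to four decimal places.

At (-1, -2): F = (-11.0000, 10.0000).
Jacobian J = [[2·t^2 + t, 4·s·t + s + 2], [-4·s·t + 4·t, -2·s^2 + 4·s]].
At the point, J = [[6.0000, 9.0000], [-16.0000, -6.0000]] (det J = 108.0000).
Solving J·Δ = −F gives Δ = (0.2222, 1.0741).
Then the next iterate is (s, t)₁ = (-0.7778, -0.9259).
Re-evaluating at (-0.7778, -0.9259): F = (-3.465237, 2.000949), so ‖F‖₂ = 4.0015.

4.0015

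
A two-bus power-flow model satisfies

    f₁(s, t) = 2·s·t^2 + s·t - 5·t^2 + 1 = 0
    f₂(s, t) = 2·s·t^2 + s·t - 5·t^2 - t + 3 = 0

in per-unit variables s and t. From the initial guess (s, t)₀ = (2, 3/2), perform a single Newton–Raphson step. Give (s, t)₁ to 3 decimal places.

At (2, 3/2): F = (1.750, 2.250).
Jacobian J = [[2·t^2 + t, 4·s·t + s - 10·t], [2·t^2 + t, 4·s·t + s - 10·t - 1]].
At the point, J = [[6.000, -1.000], [6.000, -2.000]] (det J = -6.000).
Solving J·Δ = −F gives Δ = (-0.208, 0.500).
Then the next iterate is (s, t)₁ = (1.792, 2.000).

(1.792, 2.000)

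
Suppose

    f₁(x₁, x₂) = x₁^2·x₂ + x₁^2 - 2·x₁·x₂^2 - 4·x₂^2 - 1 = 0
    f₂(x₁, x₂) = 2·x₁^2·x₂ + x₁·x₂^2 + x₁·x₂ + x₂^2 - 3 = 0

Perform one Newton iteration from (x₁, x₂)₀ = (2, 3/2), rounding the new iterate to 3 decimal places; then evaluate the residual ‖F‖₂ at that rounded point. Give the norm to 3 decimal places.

At (2, 3/2): F = (-9.000, 18.750).
Jacobian J = [[2·x₁·x₂ + 2·x₁ - 2·x₂^2, x₁^2 - 4·x₁·x₂ - 8·x₂], [4·x₁·x₂ + x₂^2 + x₂, 2·x₁^2 + 2·x₁·x₂ + x₁ + 2·x₂]].
At the point, J = [[5.500, -20.000], [15.750, 19.000]] (det J = 419.500).
Solving J·Δ = −F gives Δ = (-0.486, -0.584).
Then the next iterate is (x₁, x₂)₁ = (1.514, 0.916).
Re-evaluating at (1.514, 0.916): F = (-2.50504, 4.69551), so ‖F‖₂ = 5.322.

5.322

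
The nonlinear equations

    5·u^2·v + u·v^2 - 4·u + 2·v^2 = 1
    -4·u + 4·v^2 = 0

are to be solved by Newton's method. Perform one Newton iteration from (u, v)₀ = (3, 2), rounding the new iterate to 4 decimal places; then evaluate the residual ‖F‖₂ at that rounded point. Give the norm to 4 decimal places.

At (3, 2): F = (97.0000, 4.0000).
Jacobian J = [[10·u·v + v^2 - 4, 5·u^2 + 2·u·v + 4·v], [-4, 8·v]].
At the point, J = [[60.0000, 65.0000], [-4.0000, 16.0000]] (det J = 1220.0000).
Solving J·Δ = −F gives Δ = (-1.0590, -0.5148).
Then the next iterate is (u, v)₁ = (1.9410, 1.4852).
Re-evaluating at (1.9410, 1.4852): F = (27.906447, 1.059276), so ‖F‖₂ = 27.9265.

27.9265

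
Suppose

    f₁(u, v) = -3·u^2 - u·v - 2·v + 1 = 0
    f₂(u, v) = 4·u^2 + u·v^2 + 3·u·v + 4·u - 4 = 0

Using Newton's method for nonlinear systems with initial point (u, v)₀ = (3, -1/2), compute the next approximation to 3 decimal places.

(0.904, 2.135)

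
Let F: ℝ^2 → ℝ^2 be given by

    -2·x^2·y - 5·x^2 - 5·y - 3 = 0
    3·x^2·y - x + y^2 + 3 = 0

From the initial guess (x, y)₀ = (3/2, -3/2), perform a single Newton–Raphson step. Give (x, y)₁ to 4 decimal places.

At (3/2, -3/2): F = (0.0000, -6.3750).
Jacobian J = [[-4·x·y - 10·x, -2·x^2 - 5], [6·x·y - 1, 3·x^2 + 2·y]].
At the point, J = [[-6.0000, -9.5000], [-14.5000, 3.7500]] (det J = -160.2500).
Solving J·Δ = −F gives Δ = (-0.3779, 0.2387).
Then the next iterate is (x, y)₁ = (1.1221, -1.2613).

(1.1221, -1.2613)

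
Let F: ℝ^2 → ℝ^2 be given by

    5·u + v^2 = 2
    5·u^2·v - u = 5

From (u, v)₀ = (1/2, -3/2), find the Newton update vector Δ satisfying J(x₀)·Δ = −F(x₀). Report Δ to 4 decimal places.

At (1/2, -3/2): F = (2.7500, -7.3750).
Jacobian J = [[5, 2·v], [10·u·v - 1, 5·u^2]].
At the point, J = [[5.0000, -3.0000], [-8.5000, 1.2500]] (det J = -19.2500).
Solving J·Δ = −F gives Δ = (-0.9708, -0.7013).

(-0.9708, -0.7013)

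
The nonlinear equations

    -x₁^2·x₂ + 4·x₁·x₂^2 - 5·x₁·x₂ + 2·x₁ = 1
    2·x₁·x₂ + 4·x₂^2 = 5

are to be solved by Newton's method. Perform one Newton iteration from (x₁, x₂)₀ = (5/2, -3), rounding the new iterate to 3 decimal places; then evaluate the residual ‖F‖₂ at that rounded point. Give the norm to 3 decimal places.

At (5/2, -3): F = (150.250, 16.000).
Jacobian J = [[-2·x₁·x₂ + 4·x₂^2 - 5·x₂ + 2, -x₁^2 + 8·x₁·x₂ - 5·x₁], [2·x₂, 2·x₁ + 8·x₂]].
At the point, J = [[68.000, -78.750], [-6.000, -19.000]] (det J = -1764.500).
Solving J·Δ = −F gives Δ = (-0.904, 1.128).
Then the next iterate is (x₁, x₂)₁ = (1.596, -1.872).
Re-evaluating at (1.596, -1.872): F = (44.27094, 3.04211), so ‖F‖₂ = 44.375.

44.375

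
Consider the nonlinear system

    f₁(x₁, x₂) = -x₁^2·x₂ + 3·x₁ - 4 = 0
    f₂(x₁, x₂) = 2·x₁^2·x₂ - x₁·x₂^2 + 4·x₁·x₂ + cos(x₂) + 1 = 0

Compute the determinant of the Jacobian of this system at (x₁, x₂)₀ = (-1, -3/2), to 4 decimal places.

J = [[-2·x₁·x₂ + 3, -x₁^2], [4·x₁·x₂ - x₂^2 + 4·x₂, 2·x₁^2 - 2·x₁·x₂ + 4·x₁ - sin(x₂)]].
At the point, J = [[0.0000, -1.0000], [-2.2500, -4.002505]].
det J = -2.2500.

-2.2500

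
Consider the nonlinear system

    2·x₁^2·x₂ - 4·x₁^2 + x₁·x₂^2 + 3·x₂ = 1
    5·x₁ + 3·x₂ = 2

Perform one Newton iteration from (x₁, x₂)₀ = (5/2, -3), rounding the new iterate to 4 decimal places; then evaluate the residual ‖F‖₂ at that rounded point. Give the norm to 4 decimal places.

14.3809

At (5/2, -3): F = (-50.0000, 1.5000).
Jacobian J = [[4·x₁·x₂ - 8·x₁ + x₂^2, 2·x₁^2 + 2·x₁·x₂ + 3], [5, 3]].
At the point, J = [[-41.0000, 0.5000], [5.0000, 3.0000]] (det J = -125.5000).
Solving J·Δ = −F gives Δ = (-1.2012, 1.5020).
Then the next iterate is (x₁, x₂)₁ = (1.2988, -1.4980).
Re-evaluating at (1.2988, -1.4980): F = (-14.380910, 0.0000), so ‖F‖₂ = 14.3809.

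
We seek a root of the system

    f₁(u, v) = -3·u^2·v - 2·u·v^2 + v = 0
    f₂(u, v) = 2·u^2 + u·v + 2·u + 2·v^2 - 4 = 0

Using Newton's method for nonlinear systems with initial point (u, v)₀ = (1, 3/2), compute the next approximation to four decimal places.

(0.8696, 0.7826)

At (1, 3/2): F = (-7.5000, 6.0000).
Jacobian J = [[-6·u·v - 2·v^2, -3·u^2 - 4·u·v + 1], [4·u + v + 2, u + 4·v]].
At the point, J = [[-13.5000, -8.0000], [7.5000, 7.0000]] (det J = -34.5000).
Solving J·Δ = −F gives Δ = (-0.1304, -0.7174).
Then the next iterate is (u, v)₁ = (0.8696, 0.7826).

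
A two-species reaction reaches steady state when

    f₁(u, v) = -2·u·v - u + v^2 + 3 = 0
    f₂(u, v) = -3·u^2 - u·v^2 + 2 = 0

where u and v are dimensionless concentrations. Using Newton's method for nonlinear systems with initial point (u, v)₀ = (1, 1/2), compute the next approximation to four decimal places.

At (1, 1/2): F = (1.2500, -1.2500).
Jacobian J = [[-2·v - 1, -2·u + 2·v], [-6·u - v^2, -2·u·v]].
At the point, J = [[-2.0000, -1.0000], [-6.2500, -1.0000]] (det J = -4.2500).
Solving J·Δ = −F gives Δ = (-0.5882, 2.4265).
Then the next iterate is (u, v)₁ = (0.4118, 2.9265).

(0.4118, 2.9265)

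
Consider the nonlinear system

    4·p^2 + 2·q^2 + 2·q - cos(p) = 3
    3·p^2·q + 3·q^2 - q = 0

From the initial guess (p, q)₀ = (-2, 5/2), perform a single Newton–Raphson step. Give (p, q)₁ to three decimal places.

At (-2, 5/2): F = (30.91615, 46.250).
Jacobian J = [[8·p + sin(p), 4·q + 2], [6·p·q, 3·p^2 + 6·q - 1]].
At the point, J = [[-16.90930, 12.000], [-30.000, 26.000]] (det J = -79.64173).
Solving J·Δ = −F gives Δ = (3.124, 1.826).
Then the next iterate is (p, q)₁ = (1.124, 4.326).

(1.124, 4.326)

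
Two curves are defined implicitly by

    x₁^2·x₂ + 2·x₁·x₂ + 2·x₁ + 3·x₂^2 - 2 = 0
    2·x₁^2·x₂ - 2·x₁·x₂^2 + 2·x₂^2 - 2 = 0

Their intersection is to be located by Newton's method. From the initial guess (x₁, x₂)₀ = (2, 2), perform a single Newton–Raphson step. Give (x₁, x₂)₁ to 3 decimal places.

(1.250, 1.025)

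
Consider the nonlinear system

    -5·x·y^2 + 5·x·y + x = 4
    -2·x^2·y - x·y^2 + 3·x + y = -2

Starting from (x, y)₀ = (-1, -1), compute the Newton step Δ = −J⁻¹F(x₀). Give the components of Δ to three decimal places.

(0.000, 0.333)

At (-1, -1): F = (5.000, 1.000).
Jacobian J = [[-5·y^2 + 5·y + 1, -10·x·y + 5·x], [-4·x·y - y^2 + 3, -2·x^2 - 2·x·y + 1]].
At the point, J = [[-9.000, -15.000], [-2.000, -3.000]] (det J = -3.000).
Solving J·Δ = −F gives Δ = (0.000, 0.333).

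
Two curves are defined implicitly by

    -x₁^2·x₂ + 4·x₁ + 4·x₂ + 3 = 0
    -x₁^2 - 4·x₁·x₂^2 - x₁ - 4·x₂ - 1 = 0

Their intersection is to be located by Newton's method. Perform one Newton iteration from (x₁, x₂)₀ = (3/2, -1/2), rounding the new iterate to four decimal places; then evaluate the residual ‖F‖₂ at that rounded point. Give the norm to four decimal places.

2.1744

At (3/2, -1/2): F = (8.1250, -4.2500).
Jacobian J = [[-2·x₁·x₂ + 4, -x₁^2 + 4], [-2·x₁ - 4·x₂^2 - 1, -8·x₁·x₂ - 4]].
At the point, J = [[5.5000, 1.7500], [-5.0000, 2.0000]] (det J = 19.7500).
Solving J·Δ = −F gives Δ = (-1.1994, -0.8734).
Then the next iterate is (x₁, x₂)₁ = (0.3006, -1.3734).
Re-evaluating at (0.3006, -1.3734): F = (-1.167099, 1.834640), so ‖F‖₂ = 2.1744.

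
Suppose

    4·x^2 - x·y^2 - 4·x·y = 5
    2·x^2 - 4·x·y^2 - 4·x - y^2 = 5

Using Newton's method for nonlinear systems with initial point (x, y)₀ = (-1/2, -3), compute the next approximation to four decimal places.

(0.5972, -9.5972)

At (-1/2, -3): F = (-5.5000, 6.5000).
Jacobian J = [[8·x - y^2 - 4·y, -2·x·y - 4·x], [4·x - 4·y^2 - 4, -8·x·y - 2·y]].
At the point, J = [[-1.0000, -1.0000], [-42.0000, -6.0000]] (det J = -36.0000).
Solving J·Δ = −F gives Δ = (1.0972, -6.5972).
Then the next iterate is (x, y)₁ = (0.5972, -9.5972).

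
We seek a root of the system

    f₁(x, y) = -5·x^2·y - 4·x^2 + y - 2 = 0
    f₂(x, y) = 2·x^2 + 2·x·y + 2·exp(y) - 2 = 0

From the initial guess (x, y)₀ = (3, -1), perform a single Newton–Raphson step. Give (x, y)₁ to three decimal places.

(1.933, -1.009)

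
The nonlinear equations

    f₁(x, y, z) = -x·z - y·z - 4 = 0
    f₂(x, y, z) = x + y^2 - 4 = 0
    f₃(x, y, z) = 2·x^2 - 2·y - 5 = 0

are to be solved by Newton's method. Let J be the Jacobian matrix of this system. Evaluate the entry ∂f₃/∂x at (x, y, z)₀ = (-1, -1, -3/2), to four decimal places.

∂f₃/∂x = 4·x.
At (-1, -1, -3/2) this is -4.0000.

-4.0000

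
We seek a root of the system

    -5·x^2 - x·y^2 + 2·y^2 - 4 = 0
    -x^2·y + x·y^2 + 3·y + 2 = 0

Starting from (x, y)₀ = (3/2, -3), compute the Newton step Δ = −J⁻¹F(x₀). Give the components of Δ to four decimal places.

(-0.5097, 0.4940)

At (3/2, -3): F = (-10.7500, 13.2500).
Jacobian J = [[-10·x - y^2, -2·x·y + 4·y], [-2·x·y + y^2, -x^2 + 2·x·y + 3]].
At the point, J = [[-24.0000, -3.0000], [18.0000, -8.2500]] (det J = 252.0000).
Solving J·Δ = −F gives Δ = (-0.5097, 0.4940).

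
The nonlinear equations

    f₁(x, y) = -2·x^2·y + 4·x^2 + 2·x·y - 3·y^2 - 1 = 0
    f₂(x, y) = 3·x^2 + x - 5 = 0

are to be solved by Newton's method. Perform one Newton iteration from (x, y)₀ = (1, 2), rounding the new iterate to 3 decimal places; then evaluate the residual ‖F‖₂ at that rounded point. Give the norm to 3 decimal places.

At (1, 2): F = (-9.000, -1.000).
Jacobian J = [[-4·x·y + 8·x + 2·y, -2·x^2 + 2·x - 6·y], [6·x + 1, 0]].
At the point, J = [[4.000, -12.000], [7.000, 0.000]] (det J = 84.000).
Solving J·Δ = −F gives Δ = (0.143, -0.702).
Then the next iterate is (x, y)₁ = (1.143, 1.298).
Re-evaluating at (1.143, 1.298): F = (-1.25293, 0.06235), so ‖F‖₂ = 1.254.

1.254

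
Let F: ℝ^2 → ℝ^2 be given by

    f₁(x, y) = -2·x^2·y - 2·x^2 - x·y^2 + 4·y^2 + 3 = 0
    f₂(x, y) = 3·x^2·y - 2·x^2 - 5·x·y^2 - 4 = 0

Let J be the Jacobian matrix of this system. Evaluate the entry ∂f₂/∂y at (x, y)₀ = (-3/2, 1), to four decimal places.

∂f₂/∂y = 3·x^2 - 10·x·y.
At (-3/2, 1) this is 21.7500.

21.7500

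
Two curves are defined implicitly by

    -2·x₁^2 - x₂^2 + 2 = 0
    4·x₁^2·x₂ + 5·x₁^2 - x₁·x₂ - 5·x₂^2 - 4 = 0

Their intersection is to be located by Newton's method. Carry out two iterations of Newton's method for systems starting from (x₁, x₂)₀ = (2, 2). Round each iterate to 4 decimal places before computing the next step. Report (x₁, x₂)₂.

(1.0159, 0.5029)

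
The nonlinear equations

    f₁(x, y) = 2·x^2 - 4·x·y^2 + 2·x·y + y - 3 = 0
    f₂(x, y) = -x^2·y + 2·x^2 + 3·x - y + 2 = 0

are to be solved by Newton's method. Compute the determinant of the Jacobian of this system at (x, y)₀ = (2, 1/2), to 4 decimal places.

J = [[4·x - 4·y^2 + 2·y, -8·x·y + 2·x + 1], [-2·x·y + 4·x + 3, -x^2 - 1]].
At the point, J = [[8.0000, -3.0000], [9.0000, -5.0000]].
det J = -13.0000.

-13.0000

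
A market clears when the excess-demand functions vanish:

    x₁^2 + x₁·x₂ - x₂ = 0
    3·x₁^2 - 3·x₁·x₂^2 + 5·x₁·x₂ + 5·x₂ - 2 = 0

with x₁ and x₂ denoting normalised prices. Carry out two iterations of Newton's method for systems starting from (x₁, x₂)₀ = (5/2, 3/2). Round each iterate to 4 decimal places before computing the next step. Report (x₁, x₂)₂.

(0.7383, 4.5880)

At (5/2, 3/2): F = (8.5000, 26.1250).
Jacobian J = [[2·x₁ + x₂, x₁ - 1], [6·x₁ - 3·x₂^2 + 5·x₂, -6·x₁·x₂ + 5·x₁ + 5]].
At the point, J = [[6.5000, 1.5000], [15.7500, -5.0000]] (det J = -56.1250).
Solving J·Δ = −F gives Δ = (-1.4555, 0.6403).
Then the next iterate is (x₁, x₂)₁ = (1.0445, 2.1403).
Round to (1.0445, 2.1403) and repeat: F = (1.186224, 8.797957), J = [[4.2293, 0.0445], [3.225848, -3.190760]].
Δ = (-0.3062, 2.4477), so (x₁, x₂)₂ = (0.7383, 4.5880).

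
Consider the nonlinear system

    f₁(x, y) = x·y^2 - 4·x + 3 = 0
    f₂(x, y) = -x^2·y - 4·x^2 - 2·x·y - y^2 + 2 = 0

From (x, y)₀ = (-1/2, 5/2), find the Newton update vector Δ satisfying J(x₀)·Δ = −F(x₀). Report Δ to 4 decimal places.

(-2.8226, -1.7903)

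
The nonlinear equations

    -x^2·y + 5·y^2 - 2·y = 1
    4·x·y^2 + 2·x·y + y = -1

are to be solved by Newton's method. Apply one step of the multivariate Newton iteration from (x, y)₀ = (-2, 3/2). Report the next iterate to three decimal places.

(-1.408, 0.967)

At (-2, 3/2): F = (1.250, -21.500).
Jacobian J = [[-2·x·y, -x^2 + 10·y - 2], [4·y^2 + 2·y, 8·x·y + 2·x + 1]].
At the point, J = [[6.000, 9.000], [12.000, -27.000]] (det J = -270.000).
Solving J·Δ = −F gives Δ = (0.592, -0.533).
Then the next iterate is (x, y)₁ = (-1.408, 0.967).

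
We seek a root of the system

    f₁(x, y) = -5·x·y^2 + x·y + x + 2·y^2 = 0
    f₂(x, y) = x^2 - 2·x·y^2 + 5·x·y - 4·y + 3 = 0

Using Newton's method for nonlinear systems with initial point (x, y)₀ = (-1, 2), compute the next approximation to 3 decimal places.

(-9.059, -4.000)

At (-1, 2): F = (25.000, -6.000).
Jacobian J = [[-5·y^2 + y + 1, -10·x·y + x + 4·y], [2·x - 2·y^2 + 5·y, -4·x·y + 5·x - 4]].
At the point, J = [[-17.000, 27.000], [0.000, -1.000]] (det J = 17.000).
Solving J·Δ = −F gives Δ = (-8.059, -6.000).
Then the next iterate is (x, y)₁ = (-9.059, -4.000).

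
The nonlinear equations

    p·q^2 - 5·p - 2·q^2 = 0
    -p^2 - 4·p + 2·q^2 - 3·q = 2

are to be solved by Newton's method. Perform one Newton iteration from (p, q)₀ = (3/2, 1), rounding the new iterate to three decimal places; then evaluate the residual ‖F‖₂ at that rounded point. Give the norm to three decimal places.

At (3/2, 1): F = (-8.000, -11.250).
Jacobian J = [[q^2 - 5, 2·p·q - 4·q], [-2·p - 4, 4·q - 3]].
At the point, J = [[-4.000, -1.000], [-7.000, 1.000]] (det J = -11.000).
Solving J·Δ = −F gives Δ = (-1.750, -1.000).
Then the next iterate is (p, q)₁ = (-0.250, 0.000).
Re-evaluating at (-0.250, 0.000): F = (1.250, -1.06250), so ‖F‖₂ = 1.641.

1.641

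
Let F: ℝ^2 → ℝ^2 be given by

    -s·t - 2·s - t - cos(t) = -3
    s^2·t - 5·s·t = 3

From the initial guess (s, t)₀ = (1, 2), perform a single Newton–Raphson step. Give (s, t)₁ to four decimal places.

(1.1758, -1.0137)

At (1, 2): F = (-2.583853, -11.0000).
Jacobian J = [[-t - 2, -s + sin(t) - 1], [2·s·t - 5·t, s^2 - 5·s]].
At the point, J = [[-4.0000, -1.090703], [-6.0000, -4.0000]] (det J = 9.455785).
Solving J·Δ = −F gives Δ = (0.1758, -3.0137).
Then the next iterate is (s, t)₁ = (1.1758, -1.0137).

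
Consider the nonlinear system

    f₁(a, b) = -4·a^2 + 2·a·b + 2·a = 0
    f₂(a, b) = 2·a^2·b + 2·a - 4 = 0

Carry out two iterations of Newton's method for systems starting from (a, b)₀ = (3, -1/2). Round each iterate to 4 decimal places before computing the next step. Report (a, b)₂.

(1.0119, 0.0859)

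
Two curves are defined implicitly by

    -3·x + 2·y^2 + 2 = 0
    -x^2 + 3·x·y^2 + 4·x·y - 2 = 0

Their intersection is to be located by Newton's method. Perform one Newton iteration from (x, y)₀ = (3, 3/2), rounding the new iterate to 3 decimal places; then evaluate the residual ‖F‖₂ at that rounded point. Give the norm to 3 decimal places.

6.819

At (3, 3/2): F = (-2.500, 27.250).
Jacobian J = [[-3, 4·y], [-2·x + 3·y^2 + 4·y, 6·x·y + 4·x]].
At the point, J = [[-3.000, 6.000], [6.750, 39.000]] (det J = -157.500).
Solving J·Δ = −F gives Δ = (-1.657, -0.412).
Then the next iterate is (x, y)₁ = (1.343, 1.088).
Re-evaluating at (1.343, 1.088): F = (0.33849, 6.81039), so ‖F‖₂ = 6.819.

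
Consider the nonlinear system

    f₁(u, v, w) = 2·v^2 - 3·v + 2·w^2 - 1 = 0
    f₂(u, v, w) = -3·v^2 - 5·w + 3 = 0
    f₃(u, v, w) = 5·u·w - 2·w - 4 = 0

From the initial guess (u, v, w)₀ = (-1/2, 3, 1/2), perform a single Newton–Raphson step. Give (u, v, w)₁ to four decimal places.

At (-1/2, 3, 1/2): F = (8.5000, -26.5000, -6.2500).
Jacobian J = [[0, 4·v - 3, 4·w], [0, -6·v, -5], [5·w, 0, 5·u - 2]].
At the point, J = [[0.0000, 9.0000, 2.0000], [0.0000, -18.0000, -5.0000], [2.5000, 0.0000, -4.5000]] (det J = -22.5000).
Solving J·Δ = −F gives Δ = (-14.6000, 1.1667, -9.5000).
Then the next iterate is (u, v, w)₁ = (-15.1000, 4.1667, -9.0000).

(-15.1000, 4.1667, -9.0000)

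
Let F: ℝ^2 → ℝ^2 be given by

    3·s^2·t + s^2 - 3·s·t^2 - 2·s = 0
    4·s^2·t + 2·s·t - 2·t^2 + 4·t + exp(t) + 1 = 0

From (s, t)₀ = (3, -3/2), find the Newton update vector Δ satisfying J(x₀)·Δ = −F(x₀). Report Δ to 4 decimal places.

(-1.6059, 0.1847)

At (3, -3/2): F = (-57.7500, -72.276870).
Jacobian J = [[6·s·t + 2·s - 3·t^2 - 2, 3·s^2 - 6·s·t], [8·s·t + 2·t, 4·s^2 + 2·s - 4·t + exp(t) + 4]].
At the point, J = [[-29.7500, 54.0000], [-39.0000, 52.223130]] (det J = 552.361878).
Solving J·Δ = −F gives Δ = (-1.6059, 0.1847).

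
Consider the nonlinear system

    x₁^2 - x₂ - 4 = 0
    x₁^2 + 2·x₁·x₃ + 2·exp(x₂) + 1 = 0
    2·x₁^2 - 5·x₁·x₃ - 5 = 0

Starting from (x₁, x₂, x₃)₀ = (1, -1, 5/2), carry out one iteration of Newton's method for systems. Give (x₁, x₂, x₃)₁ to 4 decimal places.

At (1, -1, 5/2): F = (-2.0000, 7.735759, -15.5000).
Jacobian J = [[2·x₁, -1, 0], [2·x₁ + 2·x₃, 2·exp(x₂), 2·x₁], [4·x₁ - 5·x₃, 0, -5·x₁]].
At the point, J = [[2.0000, -1.0000, 0.0000], [7.0000, 0.735759, 2.0000], [-8.5000, 0.0000, -5.0000]] (det J = -25.357589).
Solving J·Δ = −F gives Δ = (-0.0127, -2.0253, -3.0785).
Then the next iterate is (x₁, x₂, x₃)₁ = (0.9873, -3.0253, -0.5785).

(0.9873, -3.0253, -0.5785)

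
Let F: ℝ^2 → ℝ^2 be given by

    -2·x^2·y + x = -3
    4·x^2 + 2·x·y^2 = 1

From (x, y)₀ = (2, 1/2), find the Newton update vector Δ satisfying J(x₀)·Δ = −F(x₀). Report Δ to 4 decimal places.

(-1.1000, 0.5375)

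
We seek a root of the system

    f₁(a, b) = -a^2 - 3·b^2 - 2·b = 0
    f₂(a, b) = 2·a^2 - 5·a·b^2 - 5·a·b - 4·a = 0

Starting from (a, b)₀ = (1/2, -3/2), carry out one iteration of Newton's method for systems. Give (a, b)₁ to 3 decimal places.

At (1/2, -3/2): F = (-4.000, -3.375).
Jacobian J = [[-2·a, -6·b - 2], [4·a - 5·b^2 - 5·b - 4, -10·a·b - 5·a]].
At the point, J = [[-1.000, 7.000], [-5.750, 5.000]] (det J = 35.250).
Solving J·Δ = −F gives Δ = (-0.103, 0.557).
Then the next iterate is (a, b)₁ = (0.397, -0.943).

(0.397, -0.943)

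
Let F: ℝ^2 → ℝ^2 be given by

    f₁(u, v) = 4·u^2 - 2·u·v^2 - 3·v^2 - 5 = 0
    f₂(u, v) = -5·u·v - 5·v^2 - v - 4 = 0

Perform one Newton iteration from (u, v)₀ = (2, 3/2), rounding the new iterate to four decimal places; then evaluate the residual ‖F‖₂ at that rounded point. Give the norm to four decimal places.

At (2, 3/2): F = (-4.7500, -31.7500).
Jacobian J = [[8·u - 2·v^2, -4·u·v - 6·v], [-5·v, -5·u - 10·v - 1]].
At the point, J = [[11.5000, -21.0000], [-7.5000, -26.0000]] (det J = -456.5000).
Solving J·Δ = −F gives Δ = (-1.1900, -0.8779).
Then the next iterate is (u, v)₁ = (0.8100, 0.6221).
Re-evaluating at (0.8100, 0.6221): F = (-4.163579, -9.076647), so ‖F‖₂ = 9.9860.

9.9860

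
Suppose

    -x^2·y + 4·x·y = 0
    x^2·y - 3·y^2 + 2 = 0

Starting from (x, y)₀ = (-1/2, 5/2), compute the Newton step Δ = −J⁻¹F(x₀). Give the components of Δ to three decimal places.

(0.246, -1.135)

At (-1/2, 5/2): F = (-5.625, -16.125).
Jacobian J = [[-2·x·y + 4·y, -x^2 + 4·x], [2·x·y, x^2 - 6·y]].
At the point, J = [[12.500, -2.250], [-2.500, -14.750]] (det J = -190.000).
Solving J·Δ = −F gives Δ = (0.246, -1.135).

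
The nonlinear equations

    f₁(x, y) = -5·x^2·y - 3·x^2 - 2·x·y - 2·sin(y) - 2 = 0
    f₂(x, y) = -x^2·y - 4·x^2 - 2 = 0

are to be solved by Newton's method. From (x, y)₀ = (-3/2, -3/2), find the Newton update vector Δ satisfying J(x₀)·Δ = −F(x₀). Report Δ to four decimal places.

(0.8853, -0.4380)

At (-3/2, -3/2): F = (5.619990, -7.6250).
Jacobian J = [[-10·x·y - 6·x - 2·y, -5·x^2 - 2·x - 2·cos(y)], [-2·x·y - 8·x, -x^2]].
At the point, J = [[-10.5000, -8.391474], [7.5000, -2.2500]] (det J = 86.561058).
Solving J·Δ = −F gives Δ = (0.8853, -0.4380).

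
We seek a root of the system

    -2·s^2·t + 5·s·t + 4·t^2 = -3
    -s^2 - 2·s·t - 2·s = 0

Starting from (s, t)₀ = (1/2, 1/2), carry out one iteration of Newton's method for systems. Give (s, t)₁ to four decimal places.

(0.2556, -0.2722)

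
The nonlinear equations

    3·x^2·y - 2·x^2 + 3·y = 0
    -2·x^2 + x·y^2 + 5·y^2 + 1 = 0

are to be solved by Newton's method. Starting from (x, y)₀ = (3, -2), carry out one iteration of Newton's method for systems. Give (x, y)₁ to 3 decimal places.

At (3, -2): F = (-78.000, 15.000).
Jacobian J = [[6·x·y - 4·x, 3·x^2 + 3], [-4·x + y^2, 2·x·y + 10·y]].
At the point, J = [[-48.000, 30.000], [-8.000, -32.000]] (det J = 1776.000).
Solving J·Δ = −F gives Δ = (-1.152, 0.757).
Then the next iterate is (x, y)₁ = (1.848, -1.243).

(1.848, -1.243)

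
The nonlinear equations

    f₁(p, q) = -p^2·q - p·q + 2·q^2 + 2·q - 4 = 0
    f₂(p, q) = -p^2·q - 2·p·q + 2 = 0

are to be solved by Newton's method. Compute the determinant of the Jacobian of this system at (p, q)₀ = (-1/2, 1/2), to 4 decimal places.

2.1250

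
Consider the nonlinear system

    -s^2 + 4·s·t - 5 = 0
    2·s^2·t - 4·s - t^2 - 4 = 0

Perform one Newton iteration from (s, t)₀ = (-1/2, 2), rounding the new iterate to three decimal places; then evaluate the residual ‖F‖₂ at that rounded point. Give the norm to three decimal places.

At (-1/2, 2): F = (-9.250, -5.000).
Jacobian J = [[-2·s + 4·t, 4·s], [4·s·t - 4, 2·s^2 - 2·t]].
At the point, J = [[9.000, -2.000], [-8.000, -3.500]] (det J = -47.500).
Solving J·Δ = −F gives Δ = (0.471, -2.505).
Then the next iterate is (s, t)₁ = (-0.029, -0.505).
Re-evaluating at (-0.029, -0.505): F = (-4.94226, -4.13987), so ‖F‖₂ = 6.447.

6.447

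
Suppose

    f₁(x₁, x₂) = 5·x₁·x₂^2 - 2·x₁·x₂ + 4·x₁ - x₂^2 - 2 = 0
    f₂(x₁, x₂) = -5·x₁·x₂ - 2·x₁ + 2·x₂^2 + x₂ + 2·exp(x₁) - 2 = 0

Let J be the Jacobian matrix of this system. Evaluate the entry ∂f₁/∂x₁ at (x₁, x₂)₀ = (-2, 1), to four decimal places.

∂f₁/∂x₁ = 5·x₂^2 - 2·x₂ + 4.
At (-2, 1) this is 7.0000.

7.0000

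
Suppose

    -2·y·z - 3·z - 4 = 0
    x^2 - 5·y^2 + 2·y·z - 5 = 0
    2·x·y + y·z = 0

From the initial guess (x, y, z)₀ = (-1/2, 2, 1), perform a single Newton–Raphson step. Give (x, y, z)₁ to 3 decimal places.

(0.080, 0.557, -0.159)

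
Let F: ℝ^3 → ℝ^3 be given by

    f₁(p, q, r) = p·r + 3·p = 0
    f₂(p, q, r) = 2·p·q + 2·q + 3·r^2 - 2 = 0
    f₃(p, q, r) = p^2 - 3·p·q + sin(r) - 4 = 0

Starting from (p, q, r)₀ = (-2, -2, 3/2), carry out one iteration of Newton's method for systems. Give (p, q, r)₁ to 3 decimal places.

(0.093, -0.867, 1.710)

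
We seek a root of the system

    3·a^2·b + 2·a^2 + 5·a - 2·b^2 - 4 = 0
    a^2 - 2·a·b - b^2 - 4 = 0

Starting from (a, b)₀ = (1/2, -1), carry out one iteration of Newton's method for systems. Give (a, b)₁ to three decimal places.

At (1/2, -1): F = (-3.750, -3.750).
Jacobian J = [[6·a·b + 4·a + 5, 3·a^2 - 4·b], [2·a - 2·b, -2·a - 2·b]].
At the point, J = [[4.000, 4.750], [3.000, 1.000]] (det J = -10.250).
Solving J·Δ = −F gives Δ = (1.372, -0.366).
Then the next iterate is (a, b)₁ = (1.872, -1.366).

(1.872, -1.366)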